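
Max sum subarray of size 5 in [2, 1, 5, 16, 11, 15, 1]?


[0:5]: 35
[1:6]: 48
[2:7]: 48

Max: 48 at [1:6]


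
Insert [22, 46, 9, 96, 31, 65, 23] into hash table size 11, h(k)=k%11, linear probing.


Insert 22: h=0 -> slot 0
Insert 46: h=2 -> slot 2
Insert 9: h=9 -> slot 9
Insert 96: h=8 -> slot 8
Insert 31: h=9, 1 probes -> slot 10
Insert 65: h=10, 2 probes -> slot 1
Insert 23: h=1, 2 probes -> slot 3

Table: [22, 65, 46, 23, None, None, None, None, 96, 9, 31]


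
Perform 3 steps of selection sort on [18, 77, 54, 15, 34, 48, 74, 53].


Initial: [18, 77, 54, 15, 34, 48, 74, 53]
Step 1: min=15 at 3
  Swap: [15, 77, 54, 18, 34, 48, 74, 53]
Step 2: min=18 at 3
  Swap: [15, 18, 54, 77, 34, 48, 74, 53]
Step 3: min=34 at 4
  Swap: [15, 18, 34, 77, 54, 48, 74, 53]

After 3 steps: [15, 18, 34, 77, 54, 48, 74, 53]


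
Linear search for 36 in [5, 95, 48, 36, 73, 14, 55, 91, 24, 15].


i=0: 5!=36
i=1: 95!=36
i=2: 48!=36
i=3: 36==36 found!

Found at 3, 4 comps


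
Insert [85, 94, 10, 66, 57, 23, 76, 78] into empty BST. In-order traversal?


Insert 85: root
Insert 94: R from 85
Insert 10: L from 85
Insert 66: L from 85 -> R from 10
Insert 57: L from 85 -> R from 10 -> L from 66
Insert 23: L from 85 -> R from 10 -> L from 66 -> L from 57
Insert 76: L from 85 -> R from 10 -> R from 66
Insert 78: L from 85 -> R from 10 -> R from 66 -> R from 76

In-order: [10, 23, 57, 66, 76, 78, 85, 94]


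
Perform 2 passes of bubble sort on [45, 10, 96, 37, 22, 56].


Initial: [45, 10, 96, 37, 22, 56]
Pass 1: [10, 45, 37, 22, 56, 96] (4 swaps)
Pass 2: [10, 37, 22, 45, 56, 96] (2 swaps)

After 2 passes: [10, 37, 22, 45, 56, 96]


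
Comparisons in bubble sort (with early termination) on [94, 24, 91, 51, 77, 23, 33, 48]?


Algorithm: bubble sort (with early termination)
Input: [94, 24, 91, 51, 77, 23, 33, 48]
Sorted: [23, 24, 33, 48, 51, 77, 91, 94]

27


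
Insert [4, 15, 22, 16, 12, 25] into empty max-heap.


Insert 4: [4]
Insert 15: [15, 4]
Insert 22: [22, 4, 15]
Insert 16: [22, 16, 15, 4]
Insert 12: [22, 16, 15, 4, 12]
Insert 25: [25, 16, 22, 4, 12, 15]

Final heap: [25, 16, 22, 4, 12, 15]


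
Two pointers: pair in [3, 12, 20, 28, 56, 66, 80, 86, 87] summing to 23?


lo=0(3)+hi=8(87)=90
lo=0(3)+hi=7(86)=89
lo=0(3)+hi=6(80)=83
lo=0(3)+hi=5(66)=69
lo=0(3)+hi=4(56)=59
lo=0(3)+hi=3(28)=31
lo=0(3)+hi=2(20)=23

Yes: 3+20=23


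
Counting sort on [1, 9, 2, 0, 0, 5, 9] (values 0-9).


Input: [1, 9, 2, 0, 0, 5, 9]
Counts: [2, 1, 1, 0, 0, 1, 0, 0, 0, 2]

Sorted: [0, 0, 1, 2, 5, 9, 9]


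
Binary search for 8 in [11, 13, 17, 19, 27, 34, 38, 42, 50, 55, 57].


Step 1: lo=0, hi=10, mid=5, val=34
Step 2: lo=0, hi=4, mid=2, val=17
Step 3: lo=0, hi=1, mid=0, val=11

Not found


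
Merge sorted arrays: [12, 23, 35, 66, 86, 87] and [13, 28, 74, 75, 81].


Take 12 from A
Take 13 from B
Take 23 from A
Take 28 from B
Take 35 from A
Take 66 from A
Take 74 from B
Take 75 from B
Take 81 from B

Merged: [12, 13, 23, 28, 35, 66, 74, 75, 81, 86, 87]


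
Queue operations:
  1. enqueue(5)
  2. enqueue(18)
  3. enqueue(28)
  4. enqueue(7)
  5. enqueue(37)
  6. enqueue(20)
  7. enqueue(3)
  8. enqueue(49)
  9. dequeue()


enqueue(5) -> [5]
enqueue(18) -> [5, 18]
enqueue(28) -> [5, 18, 28]
enqueue(7) -> [5, 18, 28, 7]
enqueue(37) -> [5, 18, 28, 7, 37]
enqueue(20) -> [5, 18, 28, 7, 37, 20]
enqueue(3) -> [5, 18, 28, 7, 37, 20, 3]
enqueue(49) -> [5, 18, 28, 7, 37, 20, 3, 49]
dequeue()->5, [18, 28, 7, 37, 20, 3, 49]

Final queue: [18, 28, 7, 37, 20, 3, 49]


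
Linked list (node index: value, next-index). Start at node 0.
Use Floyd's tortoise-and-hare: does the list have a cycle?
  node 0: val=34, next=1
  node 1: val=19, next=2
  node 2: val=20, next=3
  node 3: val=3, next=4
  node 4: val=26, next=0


Floyd's tortoise (slow, +1) and hare (fast, +2):
  init: slow=0, fast=0
  step 1: slow=1, fast=2
  step 2: slow=2, fast=4
  step 3: slow=3, fast=1
  step 4: slow=4, fast=3
  step 5: slow=0, fast=0
  slow == fast at node 0: cycle detected

Cycle: yes


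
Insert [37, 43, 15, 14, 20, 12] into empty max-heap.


Insert 37: [37]
Insert 43: [43, 37]
Insert 15: [43, 37, 15]
Insert 14: [43, 37, 15, 14]
Insert 20: [43, 37, 15, 14, 20]
Insert 12: [43, 37, 15, 14, 20, 12]

Final heap: [43, 37, 15, 14, 20, 12]


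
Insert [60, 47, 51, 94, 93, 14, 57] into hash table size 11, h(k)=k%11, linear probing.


Insert 60: h=5 -> slot 5
Insert 47: h=3 -> slot 3
Insert 51: h=7 -> slot 7
Insert 94: h=6 -> slot 6
Insert 93: h=5, 3 probes -> slot 8
Insert 14: h=3, 1 probes -> slot 4
Insert 57: h=2 -> slot 2

Table: [None, None, 57, 47, 14, 60, 94, 51, 93, None, None]


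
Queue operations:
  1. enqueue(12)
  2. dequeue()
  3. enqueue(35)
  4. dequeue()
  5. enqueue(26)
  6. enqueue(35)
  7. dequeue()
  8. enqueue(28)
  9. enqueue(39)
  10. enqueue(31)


enqueue(12) -> [12]
dequeue()->12, []
enqueue(35) -> [35]
dequeue()->35, []
enqueue(26) -> [26]
enqueue(35) -> [26, 35]
dequeue()->26, [35]
enqueue(28) -> [35, 28]
enqueue(39) -> [35, 28, 39]
enqueue(31) -> [35, 28, 39, 31]

Final queue: [35, 28, 39, 31]


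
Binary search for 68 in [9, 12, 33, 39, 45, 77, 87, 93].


Step 1: lo=0, hi=7, mid=3, val=39
Step 2: lo=4, hi=7, mid=5, val=77
Step 3: lo=4, hi=4, mid=4, val=45

Not found


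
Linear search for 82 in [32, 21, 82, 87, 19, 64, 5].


i=0: 32!=82
i=1: 21!=82
i=2: 82==82 found!

Found at 2, 3 comps


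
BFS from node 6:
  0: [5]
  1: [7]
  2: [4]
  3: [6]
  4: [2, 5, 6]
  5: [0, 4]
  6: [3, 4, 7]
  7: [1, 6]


Visit 6, enqueue [3, 4, 7]
Visit 3, enqueue []
Visit 4, enqueue [2, 5]
Visit 7, enqueue [1]
Visit 2, enqueue []
Visit 5, enqueue [0]
Visit 1, enqueue []
Visit 0, enqueue []

BFS order: [6, 3, 4, 7, 2, 5, 1, 0]


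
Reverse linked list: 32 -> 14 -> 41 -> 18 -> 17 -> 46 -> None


Step 1: curr=32, set curr.next=prev(None) | reversed so far: 32
Step 2: curr=14, set curr.next=prev(32) | reversed so far: 14 -> 32
Step 3: curr=41, set curr.next=prev(14) | reversed so far: 41 -> 14 -> 32
Step 4: curr=18, set curr.next=prev(41) | reversed so far: 18 -> 41 -> 14 -> 32
Step 5: curr=17, set curr.next=prev(18) | reversed so far: 17 -> 18 -> 41 -> 14 -> 32
Step 6: curr=46, set curr.next=prev(17) | reversed so far: 46 -> 17 -> 18 -> 41 -> 14 -> 32

46 -> 17 -> 18 -> 41 -> 14 -> 32 -> None


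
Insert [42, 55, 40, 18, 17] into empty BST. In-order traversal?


Insert 42: root
Insert 55: R from 42
Insert 40: L from 42
Insert 18: L from 42 -> L from 40
Insert 17: L from 42 -> L from 40 -> L from 18

In-order: [17, 18, 40, 42, 55]


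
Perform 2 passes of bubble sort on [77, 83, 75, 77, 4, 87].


Initial: [77, 83, 75, 77, 4, 87]
Pass 1: [77, 75, 77, 4, 83, 87] (3 swaps)
Pass 2: [75, 77, 4, 77, 83, 87] (2 swaps)

After 2 passes: [75, 77, 4, 77, 83, 87]


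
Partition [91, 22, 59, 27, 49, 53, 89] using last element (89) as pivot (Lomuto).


Pivot: 89
  22 <= 89: swap -> [22, 91, 59, 27, 49, 53, 89]
  59 <= 89: swap -> [22, 59, 91, 27, 49, 53, 89]
  27 <= 89: swap -> [22, 59, 27, 91, 49, 53, 89]
  49 <= 89: swap -> [22, 59, 27, 49, 91, 53, 89]
  53 <= 89: swap -> [22, 59, 27, 49, 53, 91, 89]
Place pivot at 5: [22, 59, 27, 49, 53, 89, 91]

Partitioned: [22, 59, 27, 49, 53, 89, 91]


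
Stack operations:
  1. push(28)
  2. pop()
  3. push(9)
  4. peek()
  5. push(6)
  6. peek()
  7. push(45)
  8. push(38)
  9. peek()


push(28) -> [28]
pop()->28, []
push(9) -> [9]
peek()->9
push(6) -> [9, 6]
peek()->6
push(45) -> [9, 6, 45]
push(38) -> [9, 6, 45, 38]
peek()->38

Final stack: [9, 6, 45, 38]


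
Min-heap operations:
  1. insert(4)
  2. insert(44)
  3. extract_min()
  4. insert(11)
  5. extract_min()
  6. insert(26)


insert(4) -> [4]
insert(44) -> [4, 44]
extract_min()->4, [44]
insert(11) -> [11, 44]
extract_min()->11, [44]
insert(26) -> [26, 44]

Final heap: [26, 44]


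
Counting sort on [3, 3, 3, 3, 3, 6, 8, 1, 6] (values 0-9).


Input: [3, 3, 3, 3, 3, 6, 8, 1, 6]
Counts: [0, 1, 0, 5, 0, 0, 2, 0, 1, 0]

Sorted: [1, 3, 3, 3, 3, 3, 6, 6, 8]


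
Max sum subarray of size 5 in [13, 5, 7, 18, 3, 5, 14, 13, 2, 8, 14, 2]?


[0:5]: 46
[1:6]: 38
[2:7]: 47
[3:8]: 53
[4:9]: 37
[5:10]: 42
[6:11]: 51
[7:12]: 39

Max: 53 at [3:8]


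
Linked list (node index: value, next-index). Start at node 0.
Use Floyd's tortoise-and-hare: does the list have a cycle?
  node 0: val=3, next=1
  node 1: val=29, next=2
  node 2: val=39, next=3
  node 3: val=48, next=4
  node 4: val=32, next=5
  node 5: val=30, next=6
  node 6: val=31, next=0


Floyd's tortoise (slow, +1) and hare (fast, +2):
  init: slow=0, fast=0
  step 1: slow=1, fast=2
  step 2: slow=2, fast=4
  step 3: slow=3, fast=6
  step 4: slow=4, fast=1
  step 5: slow=5, fast=3
  step 6: slow=6, fast=5
  step 7: slow=0, fast=0
  slow == fast at node 0: cycle detected

Cycle: yes


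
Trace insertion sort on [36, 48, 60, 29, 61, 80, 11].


Initial: [36, 48, 60, 29, 61, 80, 11]
Insert 48: [36, 48, 60, 29, 61, 80, 11]
Insert 60: [36, 48, 60, 29, 61, 80, 11]
Insert 29: [29, 36, 48, 60, 61, 80, 11]
Insert 61: [29, 36, 48, 60, 61, 80, 11]
Insert 80: [29, 36, 48, 60, 61, 80, 11]
Insert 11: [11, 29, 36, 48, 60, 61, 80]

Sorted: [11, 29, 36, 48, 60, 61, 80]


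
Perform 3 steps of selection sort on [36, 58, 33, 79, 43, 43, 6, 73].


Initial: [36, 58, 33, 79, 43, 43, 6, 73]
Step 1: min=6 at 6
  Swap: [6, 58, 33, 79, 43, 43, 36, 73]
Step 2: min=33 at 2
  Swap: [6, 33, 58, 79, 43, 43, 36, 73]
Step 3: min=36 at 6
  Swap: [6, 33, 36, 79, 43, 43, 58, 73]

After 3 steps: [6, 33, 36, 79, 43, 43, 58, 73]


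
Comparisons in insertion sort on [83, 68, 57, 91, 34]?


Algorithm: insertion sort
Input: [83, 68, 57, 91, 34]
Sorted: [34, 57, 68, 83, 91]

8


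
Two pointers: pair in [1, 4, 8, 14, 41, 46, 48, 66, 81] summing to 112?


lo=0(1)+hi=8(81)=82
lo=1(4)+hi=8(81)=85
lo=2(8)+hi=8(81)=89
lo=3(14)+hi=8(81)=95
lo=4(41)+hi=8(81)=122
lo=4(41)+hi=7(66)=107
lo=5(46)+hi=7(66)=112

Yes: 46+66=112


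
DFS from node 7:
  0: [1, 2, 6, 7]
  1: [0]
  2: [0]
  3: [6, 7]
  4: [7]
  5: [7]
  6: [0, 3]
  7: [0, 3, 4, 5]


Visit 7, push [5, 4, 3, 0]
Visit 0, push [6, 2, 1]
Visit 1, push []
Visit 2, push []
Visit 6, push [3]
Visit 3, push []
Visit 4, push []
Visit 5, push []

DFS order: [7, 0, 1, 2, 6, 3, 4, 5]


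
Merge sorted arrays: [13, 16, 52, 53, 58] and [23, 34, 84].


Take 13 from A
Take 16 from A
Take 23 from B
Take 34 from B
Take 52 from A
Take 53 from A
Take 58 from A

Merged: [13, 16, 23, 34, 52, 53, 58, 84]


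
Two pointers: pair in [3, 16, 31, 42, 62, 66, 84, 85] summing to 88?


lo=0(3)+hi=7(85)=88

Yes: 3+85=88


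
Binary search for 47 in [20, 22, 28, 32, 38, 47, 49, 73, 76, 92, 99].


Step 1: lo=0, hi=10, mid=5, val=47

Found at index 5


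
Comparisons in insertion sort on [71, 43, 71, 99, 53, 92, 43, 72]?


Algorithm: insertion sort
Input: [71, 43, 71, 99, 53, 92, 43, 72]
Sorted: [43, 43, 53, 71, 71, 72, 92, 99]

18


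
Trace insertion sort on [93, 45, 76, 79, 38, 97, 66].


Initial: [93, 45, 76, 79, 38, 97, 66]
Insert 45: [45, 93, 76, 79, 38, 97, 66]
Insert 76: [45, 76, 93, 79, 38, 97, 66]
Insert 79: [45, 76, 79, 93, 38, 97, 66]
Insert 38: [38, 45, 76, 79, 93, 97, 66]
Insert 97: [38, 45, 76, 79, 93, 97, 66]
Insert 66: [38, 45, 66, 76, 79, 93, 97]

Sorted: [38, 45, 66, 76, 79, 93, 97]


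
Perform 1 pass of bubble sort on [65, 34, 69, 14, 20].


Initial: [65, 34, 69, 14, 20]
Pass 1: [34, 65, 14, 20, 69] (3 swaps)

After 1 pass: [34, 65, 14, 20, 69]


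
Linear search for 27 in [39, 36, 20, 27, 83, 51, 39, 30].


i=0: 39!=27
i=1: 36!=27
i=2: 20!=27
i=3: 27==27 found!

Found at 3, 4 comps


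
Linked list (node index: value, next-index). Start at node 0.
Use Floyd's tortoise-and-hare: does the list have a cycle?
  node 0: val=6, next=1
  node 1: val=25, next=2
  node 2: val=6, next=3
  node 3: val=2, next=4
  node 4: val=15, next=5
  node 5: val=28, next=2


Floyd's tortoise (slow, +1) and hare (fast, +2):
  init: slow=0, fast=0
  step 1: slow=1, fast=2
  step 2: slow=2, fast=4
  step 3: slow=3, fast=2
  step 4: slow=4, fast=4
  slow == fast at node 4: cycle detected

Cycle: yes


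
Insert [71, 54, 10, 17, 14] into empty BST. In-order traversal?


Insert 71: root
Insert 54: L from 71
Insert 10: L from 71 -> L from 54
Insert 17: L from 71 -> L from 54 -> R from 10
Insert 14: L from 71 -> L from 54 -> R from 10 -> L from 17

In-order: [10, 14, 17, 54, 71]


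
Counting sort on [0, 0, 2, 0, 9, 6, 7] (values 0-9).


Input: [0, 0, 2, 0, 9, 6, 7]
Counts: [3, 0, 1, 0, 0, 0, 1, 1, 0, 1]

Sorted: [0, 0, 0, 2, 6, 7, 9]


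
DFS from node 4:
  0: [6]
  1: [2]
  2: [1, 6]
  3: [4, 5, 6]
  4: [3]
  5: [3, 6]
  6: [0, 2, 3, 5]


Visit 4, push [3]
Visit 3, push [6, 5]
Visit 5, push [6]
Visit 6, push [2, 0]
Visit 0, push []
Visit 2, push [1]
Visit 1, push []

DFS order: [4, 3, 5, 6, 0, 2, 1]


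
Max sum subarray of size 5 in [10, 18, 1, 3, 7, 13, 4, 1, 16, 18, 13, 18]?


[0:5]: 39
[1:6]: 42
[2:7]: 28
[3:8]: 28
[4:9]: 41
[5:10]: 52
[6:11]: 52
[7:12]: 66

Max: 66 at [7:12]


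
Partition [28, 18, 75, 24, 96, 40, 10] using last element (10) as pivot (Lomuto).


Pivot: 10
Place pivot at 0: [10, 18, 75, 24, 96, 40, 28]

Partitioned: [10, 18, 75, 24, 96, 40, 28]


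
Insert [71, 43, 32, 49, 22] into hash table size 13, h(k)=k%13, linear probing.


Insert 71: h=6 -> slot 6
Insert 43: h=4 -> slot 4
Insert 32: h=6, 1 probes -> slot 7
Insert 49: h=10 -> slot 10
Insert 22: h=9 -> slot 9

Table: [None, None, None, None, 43, None, 71, 32, None, 22, 49, None, None]


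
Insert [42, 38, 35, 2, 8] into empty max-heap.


Insert 42: [42]
Insert 38: [42, 38]
Insert 35: [42, 38, 35]
Insert 2: [42, 38, 35, 2]
Insert 8: [42, 38, 35, 2, 8]

Final heap: [42, 38, 35, 2, 8]


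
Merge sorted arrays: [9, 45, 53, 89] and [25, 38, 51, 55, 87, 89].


Take 9 from A
Take 25 from B
Take 38 from B
Take 45 from A
Take 51 from B
Take 53 from A
Take 55 from B
Take 87 from B
Take 89 from A

Merged: [9, 25, 38, 45, 51, 53, 55, 87, 89, 89]


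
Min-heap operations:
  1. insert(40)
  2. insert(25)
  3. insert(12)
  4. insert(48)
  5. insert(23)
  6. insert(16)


insert(40) -> [40]
insert(25) -> [25, 40]
insert(12) -> [12, 40, 25]
insert(48) -> [12, 40, 25, 48]
insert(23) -> [12, 23, 25, 48, 40]
insert(16) -> [12, 23, 16, 48, 40, 25]

Final heap: [12, 23, 16, 48, 40, 25]


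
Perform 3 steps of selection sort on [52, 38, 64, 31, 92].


Initial: [52, 38, 64, 31, 92]
Step 1: min=31 at 3
  Swap: [31, 38, 64, 52, 92]
Step 2: min=38 at 1
  Swap: [31, 38, 64, 52, 92]
Step 3: min=52 at 3
  Swap: [31, 38, 52, 64, 92]

After 3 steps: [31, 38, 52, 64, 92]


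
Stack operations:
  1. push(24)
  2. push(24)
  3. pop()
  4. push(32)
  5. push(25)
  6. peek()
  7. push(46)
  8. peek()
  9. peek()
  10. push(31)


push(24) -> [24]
push(24) -> [24, 24]
pop()->24, [24]
push(32) -> [24, 32]
push(25) -> [24, 32, 25]
peek()->25
push(46) -> [24, 32, 25, 46]
peek()->46
peek()->46
push(31) -> [24, 32, 25, 46, 31]

Final stack: [24, 32, 25, 46, 31]


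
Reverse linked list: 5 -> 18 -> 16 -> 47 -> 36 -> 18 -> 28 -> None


Step 1: curr=5, set curr.next=prev(None) | reversed so far: 5
Step 2: curr=18, set curr.next=prev(5) | reversed so far: 18 -> 5
Step 3: curr=16, set curr.next=prev(18) | reversed so far: 16 -> 18 -> 5
Step 4: curr=47, set curr.next=prev(16) | reversed so far: 47 -> 16 -> 18 -> 5
Step 5: curr=36, set curr.next=prev(47) | reversed so far: 36 -> 47 -> 16 -> 18 -> 5
Step 6: curr=18, set curr.next=prev(36) | reversed so far: 18 -> 36 -> 47 -> 16 -> 18 -> 5
Step 7: curr=28, set curr.next=prev(18) | reversed so far: 28 -> 18 -> 36 -> 47 -> 16 -> 18 -> 5

28 -> 18 -> 36 -> 47 -> 16 -> 18 -> 5 -> None


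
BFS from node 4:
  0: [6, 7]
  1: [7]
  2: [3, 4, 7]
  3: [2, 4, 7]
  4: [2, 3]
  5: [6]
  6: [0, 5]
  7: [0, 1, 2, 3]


Visit 4, enqueue [2, 3]
Visit 2, enqueue [7]
Visit 3, enqueue []
Visit 7, enqueue [0, 1]
Visit 0, enqueue [6]
Visit 1, enqueue []
Visit 6, enqueue [5]
Visit 5, enqueue []

BFS order: [4, 2, 3, 7, 0, 1, 6, 5]


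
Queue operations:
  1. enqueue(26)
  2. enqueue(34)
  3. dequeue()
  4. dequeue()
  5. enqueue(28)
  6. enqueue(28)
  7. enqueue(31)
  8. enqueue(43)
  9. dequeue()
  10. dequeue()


enqueue(26) -> [26]
enqueue(34) -> [26, 34]
dequeue()->26, [34]
dequeue()->34, []
enqueue(28) -> [28]
enqueue(28) -> [28, 28]
enqueue(31) -> [28, 28, 31]
enqueue(43) -> [28, 28, 31, 43]
dequeue()->28, [28, 31, 43]
dequeue()->28, [31, 43]

Final queue: [31, 43]


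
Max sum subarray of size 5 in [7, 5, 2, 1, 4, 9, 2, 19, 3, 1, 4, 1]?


[0:5]: 19
[1:6]: 21
[2:7]: 18
[3:8]: 35
[4:9]: 37
[5:10]: 34
[6:11]: 29
[7:12]: 28

Max: 37 at [4:9]


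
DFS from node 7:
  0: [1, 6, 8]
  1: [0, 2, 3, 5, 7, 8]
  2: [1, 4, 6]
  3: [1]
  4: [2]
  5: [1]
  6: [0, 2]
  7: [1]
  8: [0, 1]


Visit 7, push [1]
Visit 1, push [8, 5, 3, 2, 0]
Visit 0, push [8, 6]
Visit 6, push [2]
Visit 2, push [4]
Visit 4, push []
Visit 8, push []
Visit 3, push []
Visit 5, push []

DFS order: [7, 1, 0, 6, 2, 4, 8, 3, 5]


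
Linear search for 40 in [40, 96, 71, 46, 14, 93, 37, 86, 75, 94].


i=0: 40==40 found!

Found at 0, 1 comps


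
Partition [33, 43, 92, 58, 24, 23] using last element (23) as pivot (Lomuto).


Pivot: 23
Place pivot at 0: [23, 43, 92, 58, 24, 33]

Partitioned: [23, 43, 92, 58, 24, 33]


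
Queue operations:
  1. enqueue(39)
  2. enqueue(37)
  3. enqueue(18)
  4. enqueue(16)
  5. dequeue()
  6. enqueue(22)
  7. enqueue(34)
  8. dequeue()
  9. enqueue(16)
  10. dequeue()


enqueue(39) -> [39]
enqueue(37) -> [39, 37]
enqueue(18) -> [39, 37, 18]
enqueue(16) -> [39, 37, 18, 16]
dequeue()->39, [37, 18, 16]
enqueue(22) -> [37, 18, 16, 22]
enqueue(34) -> [37, 18, 16, 22, 34]
dequeue()->37, [18, 16, 22, 34]
enqueue(16) -> [18, 16, 22, 34, 16]
dequeue()->18, [16, 22, 34, 16]

Final queue: [16, 22, 34, 16]


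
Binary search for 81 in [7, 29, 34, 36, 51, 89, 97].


Step 1: lo=0, hi=6, mid=3, val=36
Step 2: lo=4, hi=6, mid=5, val=89
Step 3: lo=4, hi=4, mid=4, val=51

Not found


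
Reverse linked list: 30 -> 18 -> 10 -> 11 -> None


Step 1: curr=30, set curr.next=prev(None) | reversed so far: 30
Step 2: curr=18, set curr.next=prev(30) | reversed so far: 18 -> 30
Step 3: curr=10, set curr.next=prev(18) | reversed so far: 10 -> 18 -> 30
Step 4: curr=11, set curr.next=prev(10) | reversed so far: 11 -> 10 -> 18 -> 30

11 -> 10 -> 18 -> 30 -> None


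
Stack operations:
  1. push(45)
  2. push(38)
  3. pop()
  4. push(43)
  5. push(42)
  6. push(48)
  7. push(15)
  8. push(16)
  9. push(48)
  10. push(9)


push(45) -> [45]
push(38) -> [45, 38]
pop()->38, [45]
push(43) -> [45, 43]
push(42) -> [45, 43, 42]
push(48) -> [45, 43, 42, 48]
push(15) -> [45, 43, 42, 48, 15]
push(16) -> [45, 43, 42, 48, 15, 16]
push(48) -> [45, 43, 42, 48, 15, 16, 48]
push(9) -> [45, 43, 42, 48, 15, 16, 48, 9]

Final stack: [45, 43, 42, 48, 15, 16, 48, 9]


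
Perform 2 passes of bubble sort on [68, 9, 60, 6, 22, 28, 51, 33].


Initial: [68, 9, 60, 6, 22, 28, 51, 33]
Pass 1: [9, 60, 6, 22, 28, 51, 33, 68] (7 swaps)
Pass 2: [9, 6, 22, 28, 51, 33, 60, 68] (5 swaps)

After 2 passes: [9, 6, 22, 28, 51, 33, 60, 68]


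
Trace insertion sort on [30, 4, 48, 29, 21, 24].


Initial: [30, 4, 48, 29, 21, 24]
Insert 4: [4, 30, 48, 29, 21, 24]
Insert 48: [4, 30, 48, 29, 21, 24]
Insert 29: [4, 29, 30, 48, 21, 24]
Insert 21: [4, 21, 29, 30, 48, 24]
Insert 24: [4, 21, 24, 29, 30, 48]

Sorted: [4, 21, 24, 29, 30, 48]


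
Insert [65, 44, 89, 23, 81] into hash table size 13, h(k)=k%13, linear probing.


Insert 65: h=0 -> slot 0
Insert 44: h=5 -> slot 5
Insert 89: h=11 -> slot 11
Insert 23: h=10 -> slot 10
Insert 81: h=3 -> slot 3

Table: [65, None, None, 81, None, 44, None, None, None, None, 23, 89, None]


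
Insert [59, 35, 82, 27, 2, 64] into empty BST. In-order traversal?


Insert 59: root
Insert 35: L from 59
Insert 82: R from 59
Insert 27: L from 59 -> L from 35
Insert 2: L from 59 -> L from 35 -> L from 27
Insert 64: R from 59 -> L from 82

In-order: [2, 27, 35, 59, 64, 82]


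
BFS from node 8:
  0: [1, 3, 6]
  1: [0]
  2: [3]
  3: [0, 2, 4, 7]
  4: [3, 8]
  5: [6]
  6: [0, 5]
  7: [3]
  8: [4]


Visit 8, enqueue [4]
Visit 4, enqueue [3]
Visit 3, enqueue [0, 2, 7]
Visit 0, enqueue [1, 6]
Visit 2, enqueue []
Visit 7, enqueue []
Visit 1, enqueue []
Visit 6, enqueue [5]
Visit 5, enqueue []

BFS order: [8, 4, 3, 0, 2, 7, 1, 6, 5]


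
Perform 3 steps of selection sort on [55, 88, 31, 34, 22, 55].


Initial: [55, 88, 31, 34, 22, 55]
Step 1: min=22 at 4
  Swap: [22, 88, 31, 34, 55, 55]
Step 2: min=31 at 2
  Swap: [22, 31, 88, 34, 55, 55]
Step 3: min=34 at 3
  Swap: [22, 31, 34, 88, 55, 55]

After 3 steps: [22, 31, 34, 88, 55, 55]


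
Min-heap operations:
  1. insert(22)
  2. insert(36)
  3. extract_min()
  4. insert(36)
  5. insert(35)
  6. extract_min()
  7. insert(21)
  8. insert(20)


insert(22) -> [22]
insert(36) -> [22, 36]
extract_min()->22, [36]
insert(36) -> [36, 36]
insert(35) -> [35, 36, 36]
extract_min()->35, [36, 36]
insert(21) -> [21, 36, 36]
insert(20) -> [20, 21, 36, 36]

Final heap: [20, 21, 36, 36]


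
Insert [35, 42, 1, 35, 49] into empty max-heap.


Insert 35: [35]
Insert 42: [42, 35]
Insert 1: [42, 35, 1]
Insert 35: [42, 35, 1, 35]
Insert 49: [49, 42, 1, 35, 35]

Final heap: [49, 42, 1, 35, 35]


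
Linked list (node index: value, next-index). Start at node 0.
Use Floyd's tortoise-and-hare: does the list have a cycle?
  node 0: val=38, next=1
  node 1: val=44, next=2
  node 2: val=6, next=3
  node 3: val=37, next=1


Floyd's tortoise (slow, +1) and hare (fast, +2):
  init: slow=0, fast=0
  step 1: slow=1, fast=2
  step 2: slow=2, fast=1
  step 3: slow=3, fast=3
  slow == fast at node 3: cycle detected

Cycle: yes


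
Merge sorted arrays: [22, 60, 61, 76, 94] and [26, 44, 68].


Take 22 from A
Take 26 from B
Take 44 from B
Take 60 from A
Take 61 from A
Take 68 from B

Merged: [22, 26, 44, 60, 61, 68, 76, 94]


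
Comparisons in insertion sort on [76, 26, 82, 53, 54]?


Algorithm: insertion sort
Input: [76, 26, 82, 53, 54]
Sorted: [26, 53, 54, 76, 82]

8


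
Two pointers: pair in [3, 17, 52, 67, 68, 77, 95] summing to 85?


lo=0(3)+hi=6(95)=98
lo=0(3)+hi=5(77)=80
lo=1(17)+hi=5(77)=94
lo=1(17)+hi=4(68)=85

Yes: 17+68=85


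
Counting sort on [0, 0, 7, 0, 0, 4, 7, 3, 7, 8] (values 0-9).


Input: [0, 0, 7, 0, 0, 4, 7, 3, 7, 8]
Counts: [4, 0, 0, 1, 1, 0, 0, 3, 1, 0]

Sorted: [0, 0, 0, 0, 3, 4, 7, 7, 7, 8]


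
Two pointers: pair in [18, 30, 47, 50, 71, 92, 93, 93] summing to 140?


lo=0(18)+hi=7(93)=111
lo=1(30)+hi=7(93)=123
lo=2(47)+hi=7(93)=140

Yes: 47+93=140


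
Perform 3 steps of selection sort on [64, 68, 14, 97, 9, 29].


Initial: [64, 68, 14, 97, 9, 29]
Step 1: min=9 at 4
  Swap: [9, 68, 14, 97, 64, 29]
Step 2: min=14 at 2
  Swap: [9, 14, 68, 97, 64, 29]
Step 3: min=29 at 5
  Swap: [9, 14, 29, 97, 64, 68]

After 3 steps: [9, 14, 29, 97, 64, 68]


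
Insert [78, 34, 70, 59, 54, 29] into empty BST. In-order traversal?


Insert 78: root
Insert 34: L from 78
Insert 70: L from 78 -> R from 34
Insert 59: L from 78 -> R from 34 -> L from 70
Insert 54: L from 78 -> R from 34 -> L from 70 -> L from 59
Insert 29: L from 78 -> L from 34

In-order: [29, 34, 54, 59, 70, 78]


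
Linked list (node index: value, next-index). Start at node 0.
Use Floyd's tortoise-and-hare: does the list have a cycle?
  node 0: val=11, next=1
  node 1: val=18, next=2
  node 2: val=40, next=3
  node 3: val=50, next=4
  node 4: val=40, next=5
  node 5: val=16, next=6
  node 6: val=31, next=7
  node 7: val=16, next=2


Floyd's tortoise (slow, +1) and hare (fast, +2):
  init: slow=0, fast=0
  step 1: slow=1, fast=2
  step 2: slow=2, fast=4
  step 3: slow=3, fast=6
  step 4: slow=4, fast=2
  step 5: slow=5, fast=4
  step 6: slow=6, fast=6
  slow == fast at node 6: cycle detected

Cycle: yes


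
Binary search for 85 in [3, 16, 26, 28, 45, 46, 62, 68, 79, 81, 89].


Step 1: lo=0, hi=10, mid=5, val=46
Step 2: lo=6, hi=10, mid=8, val=79
Step 3: lo=9, hi=10, mid=9, val=81
Step 4: lo=10, hi=10, mid=10, val=89

Not found


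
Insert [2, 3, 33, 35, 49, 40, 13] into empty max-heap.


Insert 2: [2]
Insert 3: [3, 2]
Insert 33: [33, 2, 3]
Insert 35: [35, 33, 3, 2]
Insert 49: [49, 35, 3, 2, 33]
Insert 40: [49, 35, 40, 2, 33, 3]
Insert 13: [49, 35, 40, 2, 33, 3, 13]

Final heap: [49, 35, 40, 2, 33, 3, 13]


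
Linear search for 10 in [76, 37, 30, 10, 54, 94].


i=0: 76!=10
i=1: 37!=10
i=2: 30!=10
i=3: 10==10 found!

Found at 3, 4 comps


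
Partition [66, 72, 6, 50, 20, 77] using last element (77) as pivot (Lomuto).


Pivot: 77
  66 <= 77: advance i (no swap)
  72 <= 77: advance i (no swap)
  6 <= 77: advance i (no swap)
  50 <= 77: advance i (no swap)
  20 <= 77: advance i (no swap)
Place pivot at 5: [66, 72, 6, 50, 20, 77]

Partitioned: [66, 72, 6, 50, 20, 77]


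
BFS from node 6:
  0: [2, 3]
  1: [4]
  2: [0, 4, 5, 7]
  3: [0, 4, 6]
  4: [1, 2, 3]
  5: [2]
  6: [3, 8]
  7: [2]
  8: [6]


Visit 6, enqueue [3, 8]
Visit 3, enqueue [0, 4]
Visit 8, enqueue []
Visit 0, enqueue [2]
Visit 4, enqueue [1]
Visit 2, enqueue [5, 7]
Visit 1, enqueue []
Visit 5, enqueue []
Visit 7, enqueue []

BFS order: [6, 3, 8, 0, 4, 2, 1, 5, 7]


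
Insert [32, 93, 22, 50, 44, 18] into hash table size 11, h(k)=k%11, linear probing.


Insert 32: h=10 -> slot 10
Insert 93: h=5 -> slot 5
Insert 22: h=0 -> slot 0
Insert 50: h=6 -> slot 6
Insert 44: h=0, 1 probes -> slot 1
Insert 18: h=7 -> slot 7

Table: [22, 44, None, None, None, 93, 50, 18, None, None, 32]


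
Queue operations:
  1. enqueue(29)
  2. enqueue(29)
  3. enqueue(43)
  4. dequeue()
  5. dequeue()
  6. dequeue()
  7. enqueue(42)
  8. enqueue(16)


enqueue(29) -> [29]
enqueue(29) -> [29, 29]
enqueue(43) -> [29, 29, 43]
dequeue()->29, [29, 43]
dequeue()->29, [43]
dequeue()->43, []
enqueue(42) -> [42]
enqueue(16) -> [42, 16]

Final queue: [42, 16]


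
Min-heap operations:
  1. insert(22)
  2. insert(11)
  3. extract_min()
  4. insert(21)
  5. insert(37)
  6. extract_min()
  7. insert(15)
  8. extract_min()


insert(22) -> [22]
insert(11) -> [11, 22]
extract_min()->11, [22]
insert(21) -> [21, 22]
insert(37) -> [21, 22, 37]
extract_min()->21, [22, 37]
insert(15) -> [15, 37, 22]
extract_min()->15, [22, 37]

Final heap: [22, 37]


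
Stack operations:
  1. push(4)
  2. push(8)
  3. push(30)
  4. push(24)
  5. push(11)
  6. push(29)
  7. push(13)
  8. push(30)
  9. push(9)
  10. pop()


push(4) -> [4]
push(8) -> [4, 8]
push(30) -> [4, 8, 30]
push(24) -> [4, 8, 30, 24]
push(11) -> [4, 8, 30, 24, 11]
push(29) -> [4, 8, 30, 24, 11, 29]
push(13) -> [4, 8, 30, 24, 11, 29, 13]
push(30) -> [4, 8, 30, 24, 11, 29, 13, 30]
push(9) -> [4, 8, 30, 24, 11, 29, 13, 30, 9]
pop()->9, [4, 8, 30, 24, 11, 29, 13, 30]

Final stack: [4, 8, 30, 24, 11, 29, 13, 30]


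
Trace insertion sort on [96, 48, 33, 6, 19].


Initial: [96, 48, 33, 6, 19]
Insert 48: [48, 96, 33, 6, 19]
Insert 33: [33, 48, 96, 6, 19]
Insert 6: [6, 33, 48, 96, 19]
Insert 19: [6, 19, 33, 48, 96]

Sorted: [6, 19, 33, 48, 96]


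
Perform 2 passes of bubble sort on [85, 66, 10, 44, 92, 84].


Initial: [85, 66, 10, 44, 92, 84]
Pass 1: [66, 10, 44, 85, 84, 92] (4 swaps)
Pass 2: [10, 44, 66, 84, 85, 92] (3 swaps)

After 2 passes: [10, 44, 66, 84, 85, 92]


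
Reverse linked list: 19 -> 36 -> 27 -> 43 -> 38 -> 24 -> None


Step 1: curr=19, set curr.next=prev(None) | reversed so far: 19
Step 2: curr=36, set curr.next=prev(19) | reversed so far: 36 -> 19
Step 3: curr=27, set curr.next=prev(36) | reversed so far: 27 -> 36 -> 19
Step 4: curr=43, set curr.next=prev(27) | reversed so far: 43 -> 27 -> 36 -> 19
Step 5: curr=38, set curr.next=prev(43) | reversed so far: 38 -> 43 -> 27 -> 36 -> 19
Step 6: curr=24, set curr.next=prev(38) | reversed so far: 24 -> 38 -> 43 -> 27 -> 36 -> 19

24 -> 38 -> 43 -> 27 -> 36 -> 19 -> None


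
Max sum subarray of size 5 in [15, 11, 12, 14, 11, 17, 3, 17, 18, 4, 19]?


[0:5]: 63
[1:6]: 65
[2:7]: 57
[3:8]: 62
[4:9]: 66
[5:10]: 59
[6:11]: 61

Max: 66 at [4:9]


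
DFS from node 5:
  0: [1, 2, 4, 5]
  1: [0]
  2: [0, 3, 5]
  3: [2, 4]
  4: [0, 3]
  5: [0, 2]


Visit 5, push [2, 0]
Visit 0, push [4, 2, 1]
Visit 1, push []
Visit 2, push [3]
Visit 3, push [4]
Visit 4, push []

DFS order: [5, 0, 1, 2, 3, 4]


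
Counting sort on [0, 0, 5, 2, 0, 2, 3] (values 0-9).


Input: [0, 0, 5, 2, 0, 2, 3]
Counts: [3, 0, 2, 1, 0, 1, 0, 0, 0, 0]

Sorted: [0, 0, 0, 2, 2, 3, 5]


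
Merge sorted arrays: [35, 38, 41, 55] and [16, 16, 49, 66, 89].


Take 16 from B
Take 16 from B
Take 35 from A
Take 38 from A
Take 41 from A
Take 49 from B
Take 55 from A

Merged: [16, 16, 35, 38, 41, 49, 55, 66, 89]


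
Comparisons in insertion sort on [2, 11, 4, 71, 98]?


Algorithm: insertion sort
Input: [2, 11, 4, 71, 98]
Sorted: [2, 4, 11, 71, 98]

5


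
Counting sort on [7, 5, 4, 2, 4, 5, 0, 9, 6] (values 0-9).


Input: [7, 5, 4, 2, 4, 5, 0, 9, 6]
Counts: [1, 0, 1, 0, 2, 2, 1, 1, 0, 1]

Sorted: [0, 2, 4, 4, 5, 5, 6, 7, 9]


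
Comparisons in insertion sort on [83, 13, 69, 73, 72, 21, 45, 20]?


Algorithm: insertion sort
Input: [83, 13, 69, 73, 72, 21, 45, 20]
Sorted: [13, 20, 21, 45, 69, 72, 73, 83]

25


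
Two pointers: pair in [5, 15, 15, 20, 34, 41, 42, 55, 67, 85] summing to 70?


lo=0(5)+hi=9(85)=90
lo=0(5)+hi=8(67)=72
lo=0(5)+hi=7(55)=60
lo=1(15)+hi=7(55)=70

Yes: 15+55=70


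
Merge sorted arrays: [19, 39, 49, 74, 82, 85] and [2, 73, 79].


Take 2 from B
Take 19 from A
Take 39 from A
Take 49 from A
Take 73 from B
Take 74 from A
Take 79 from B

Merged: [2, 19, 39, 49, 73, 74, 79, 82, 85]


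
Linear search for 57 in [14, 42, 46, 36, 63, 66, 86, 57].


i=0: 14!=57
i=1: 42!=57
i=2: 46!=57
i=3: 36!=57
i=4: 63!=57
i=5: 66!=57
i=6: 86!=57
i=7: 57==57 found!

Found at 7, 8 comps


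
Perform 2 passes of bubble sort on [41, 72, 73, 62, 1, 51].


Initial: [41, 72, 73, 62, 1, 51]
Pass 1: [41, 72, 62, 1, 51, 73] (3 swaps)
Pass 2: [41, 62, 1, 51, 72, 73] (3 swaps)

After 2 passes: [41, 62, 1, 51, 72, 73]


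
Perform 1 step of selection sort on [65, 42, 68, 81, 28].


Initial: [65, 42, 68, 81, 28]
Step 1: min=28 at 4
  Swap: [28, 42, 68, 81, 65]

After 1 step: [28, 42, 68, 81, 65]


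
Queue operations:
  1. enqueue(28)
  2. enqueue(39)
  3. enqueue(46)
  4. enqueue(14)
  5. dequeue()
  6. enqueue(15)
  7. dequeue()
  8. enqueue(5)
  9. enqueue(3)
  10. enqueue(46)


enqueue(28) -> [28]
enqueue(39) -> [28, 39]
enqueue(46) -> [28, 39, 46]
enqueue(14) -> [28, 39, 46, 14]
dequeue()->28, [39, 46, 14]
enqueue(15) -> [39, 46, 14, 15]
dequeue()->39, [46, 14, 15]
enqueue(5) -> [46, 14, 15, 5]
enqueue(3) -> [46, 14, 15, 5, 3]
enqueue(46) -> [46, 14, 15, 5, 3, 46]

Final queue: [46, 14, 15, 5, 3, 46]


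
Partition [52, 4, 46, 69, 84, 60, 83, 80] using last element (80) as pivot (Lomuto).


Pivot: 80
  52 <= 80: advance i (no swap)
  4 <= 80: advance i (no swap)
  46 <= 80: advance i (no swap)
  69 <= 80: advance i (no swap)
  60 <= 80: swap -> [52, 4, 46, 69, 60, 84, 83, 80]
Place pivot at 5: [52, 4, 46, 69, 60, 80, 83, 84]

Partitioned: [52, 4, 46, 69, 60, 80, 83, 84]


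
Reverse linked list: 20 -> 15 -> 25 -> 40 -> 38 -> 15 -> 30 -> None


Step 1: curr=20, set curr.next=prev(None) | reversed so far: 20
Step 2: curr=15, set curr.next=prev(20) | reversed so far: 15 -> 20
Step 3: curr=25, set curr.next=prev(15) | reversed so far: 25 -> 15 -> 20
Step 4: curr=40, set curr.next=prev(25) | reversed so far: 40 -> 25 -> 15 -> 20
Step 5: curr=38, set curr.next=prev(40) | reversed so far: 38 -> 40 -> 25 -> 15 -> 20
Step 6: curr=15, set curr.next=prev(38) | reversed so far: 15 -> 38 -> 40 -> 25 -> 15 -> 20
Step 7: curr=30, set curr.next=prev(15) | reversed so far: 30 -> 15 -> 38 -> 40 -> 25 -> 15 -> 20

30 -> 15 -> 38 -> 40 -> 25 -> 15 -> 20 -> None


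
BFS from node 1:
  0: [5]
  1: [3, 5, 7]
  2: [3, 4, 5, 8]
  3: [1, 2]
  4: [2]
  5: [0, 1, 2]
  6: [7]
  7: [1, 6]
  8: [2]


Visit 1, enqueue [3, 5, 7]
Visit 3, enqueue [2]
Visit 5, enqueue [0]
Visit 7, enqueue [6]
Visit 2, enqueue [4, 8]
Visit 0, enqueue []
Visit 6, enqueue []
Visit 4, enqueue []
Visit 8, enqueue []

BFS order: [1, 3, 5, 7, 2, 0, 6, 4, 8]


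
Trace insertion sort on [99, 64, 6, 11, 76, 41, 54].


Initial: [99, 64, 6, 11, 76, 41, 54]
Insert 64: [64, 99, 6, 11, 76, 41, 54]
Insert 6: [6, 64, 99, 11, 76, 41, 54]
Insert 11: [6, 11, 64, 99, 76, 41, 54]
Insert 76: [6, 11, 64, 76, 99, 41, 54]
Insert 41: [6, 11, 41, 64, 76, 99, 54]
Insert 54: [6, 11, 41, 54, 64, 76, 99]

Sorted: [6, 11, 41, 54, 64, 76, 99]


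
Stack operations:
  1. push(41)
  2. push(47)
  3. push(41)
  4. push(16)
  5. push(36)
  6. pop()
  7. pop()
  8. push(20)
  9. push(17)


push(41) -> [41]
push(47) -> [41, 47]
push(41) -> [41, 47, 41]
push(16) -> [41, 47, 41, 16]
push(36) -> [41, 47, 41, 16, 36]
pop()->36, [41, 47, 41, 16]
pop()->16, [41, 47, 41]
push(20) -> [41, 47, 41, 20]
push(17) -> [41, 47, 41, 20, 17]

Final stack: [41, 47, 41, 20, 17]


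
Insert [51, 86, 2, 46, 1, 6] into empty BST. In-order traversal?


Insert 51: root
Insert 86: R from 51
Insert 2: L from 51
Insert 46: L from 51 -> R from 2
Insert 1: L from 51 -> L from 2
Insert 6: L from 51 -> R from 2 -> L from 46

In-order: [1, 2, 6, 46, 51, 86]


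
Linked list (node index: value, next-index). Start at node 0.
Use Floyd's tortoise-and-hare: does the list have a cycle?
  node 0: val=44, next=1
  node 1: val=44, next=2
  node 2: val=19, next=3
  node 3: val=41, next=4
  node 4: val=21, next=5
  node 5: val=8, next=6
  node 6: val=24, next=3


Floyd's tortoise (slow, +1) and hare (fast, +2):
  init: slow=0, fast=0
  step 1: slow=1, fast=2
  step 2: slow=2, fast=4
  step 3: slow=3, fast=6
  step 4: slow=4, fast=4
  slow == fast at node 4: cycle detected

Cycle: yes


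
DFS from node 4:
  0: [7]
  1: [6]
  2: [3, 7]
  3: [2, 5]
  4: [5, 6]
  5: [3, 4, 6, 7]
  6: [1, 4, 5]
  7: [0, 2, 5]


Visit 4, push [6, 5]
Visit 5, push [7, 6, 3]
Visit 3, push [2]
Visit 2, push [7]
Visit 7, push [0]
Visit 0, push []
Visit 6, push [1]
Visit 1, push []

DFS order: [4, 5, 3, 2, 7, 0, 6, 1]


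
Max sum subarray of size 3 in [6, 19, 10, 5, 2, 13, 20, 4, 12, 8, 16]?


[0:3]: 35
[1:4]: 34
[2:5]: 17
[3:6]: 20
[4:7]: 35
[5:8]: 37
[6:9]: 36
[7:10]: 24
[8:11]: 36

Max: 37 at [5:8]


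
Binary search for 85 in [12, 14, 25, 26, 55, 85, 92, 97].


Step 1: lo=0, hi=7, mid=3, val=26
Step 2: lo=4, hi=7, mid=5, val=85

Found at index 5


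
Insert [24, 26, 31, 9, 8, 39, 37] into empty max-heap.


Insert 24: [24]
Insert 26: [26, 24]
Insert 31: [31, 24, 26]
Insert 9: [31, 24, 26, 9]
Insert 8: [31, 24, 26, 9, 8]
Insert 39: [39, 24, 31, 9, 8, 26]
Insert 37: [39, 24, 37, 9, 8, 26, 31]

Final heap: [39, 24, 37, 9, 8, 26, 31]


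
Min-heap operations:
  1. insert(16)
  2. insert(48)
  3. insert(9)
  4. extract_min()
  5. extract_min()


insert(16) -> [16]
insert(48) -> [16, 48]
insert(9) -> [9, 48, 16]
extract_min()->9, [16, 48]
extract_min()->16, [48]

Final heap: [48]


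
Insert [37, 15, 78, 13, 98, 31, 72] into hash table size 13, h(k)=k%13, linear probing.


Insert 37: h=11 -> slot 11
Insert 15: h=2 -> slot 2
Insert 78: h=0 -> slot 0
Insert 13: h=0, 1 probes -> slot 1
Insert 98: h=7 -> slot 7
Insert 31: h=5 -> slot 5
Insert 72: h=7, 1 probes -> slot 8

Table: [78, 13, 15, None, None, 31, None, 98, 72, None, None, 37, None]


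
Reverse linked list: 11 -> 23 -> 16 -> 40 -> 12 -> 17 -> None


Step 1: curr=11, set curr.next=prev(None) | reversed so far: 11
Step 2: curr=23, set curr.next=prev(11) | reversed so far: 23 -> 11
Step 3: curr=16, set curr.next=prev(23) | reversed so far: 16 -> 23 -> 11
Step 4: curr=40, set curr.next=prev(16) | reversed so far: 40 -> 16 -> 23 -> 11
Step 5: curr=12, set curr.next=prev(40) | reversed so far: 12 -> 40 -> 16 -> 23 -> 11
Step 6: curr=17, set curr.next=prev(12) | reversed so far: 17 -> 12 -> 40 -> 16 -> 23 -> 11

17 -> 12 -> 40 -> 16 -> 23 -> 11 -> None


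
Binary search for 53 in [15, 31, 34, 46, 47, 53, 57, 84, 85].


Step 1: lo=0, hi=8, mid=4, val=47
Step 2: lo=5, hi=8, mid=6, val=57
Step 3: lo=5, hi=5, mid=5, val=53

Found at index 5


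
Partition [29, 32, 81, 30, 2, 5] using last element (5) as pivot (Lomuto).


Pivot: 5
  2 <= 5: swap -> [2, 32, 81, 30, 29, 5]
Place pivot at 1: [2, 5, 81, 30, 29, 32]

Partitioned: [2, 5, 81, 30, 29, 32]


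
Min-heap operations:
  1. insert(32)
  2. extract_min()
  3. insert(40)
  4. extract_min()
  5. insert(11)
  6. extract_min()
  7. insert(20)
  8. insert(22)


insert(32) -> [32]
extract_min()->32, []
insert(40) -> [40]
extract_min()->40, []
insert(11) -> [11]
extract_min()->11, []
insert(20) -> [20]
insert(22) -> [20, 22]

Final heap: [20, 22]


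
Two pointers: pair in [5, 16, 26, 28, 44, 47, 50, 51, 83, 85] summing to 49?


lo=0(5)+hi=9(85)=90
lo=0(5)+hi=8(83)=88
lo=0(5)+hi=7(51)=56
lo=0(5)+hi=6(50)=55
lo=0(5)+hi=5(47)=52
lo=0(5)+hi=4(44)=49

Yes: 5+44=49


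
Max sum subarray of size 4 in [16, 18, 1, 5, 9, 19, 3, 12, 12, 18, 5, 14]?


[0:4]: 40
[1:5]: 33
[2:6]: 34
[3:7]: 36
[4:8]: 43
[5:9]: 46
[6:10]: 45
[7:11]: 47
[8:12]: 49

Max: 49 at [8:12]


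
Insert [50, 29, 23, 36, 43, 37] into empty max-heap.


Insert 50: [50]
Insert 29: [50, 29]
Insert 23: [50, 29, 23]
Insert 36: [50, 36, 23, 29]
Insert 43: [50, 43, 23, 29, 36]
Insert 37: [50, 43, 37, 29, 36, 23]

Final heap: [50, 43, 37, 29, 36, 23]


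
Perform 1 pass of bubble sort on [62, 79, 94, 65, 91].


Initial: [62, 79, 94, 65, 91]
Pass 1: [62, 79, 65, 91, 94] (2 swaps)

After 1 pass: [62, 79, 65, 91, 94]


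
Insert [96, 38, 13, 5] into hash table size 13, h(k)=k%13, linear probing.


Insert 96: h=5 -> slot 5
Insert 38: h=12 -> slot 12
Insert 13: h=0 -> slot 0
Insert 5: h=5, 1 probes -> slot 6

Table: [13, None, None, None, None, 96, 5, None, None, None, None, None, 38]


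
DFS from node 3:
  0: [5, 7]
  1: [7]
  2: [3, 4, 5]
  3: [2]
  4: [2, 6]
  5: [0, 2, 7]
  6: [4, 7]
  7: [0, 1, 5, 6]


Visit 3, push [2]
Visit 2, push [5, 4]
Visit 4, push [6]
Visit 6, push [7]
Visit 7, push [5, 1, 0]
Visit 0, push [5]
Visit 5, push []
Visit 1, push []

DFS order: [3, 2, 4, 6, 7, 0, 5, 1]


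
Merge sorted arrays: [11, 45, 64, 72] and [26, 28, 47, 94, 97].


Take 11 from A
Take 26 from B
Take 28 from B
Take 45 from A
Take 47 from B
Take 64 from A
Take 72 from A

Merged: [11, 26, 28, 45, 47, 64, 72, 94, 97]


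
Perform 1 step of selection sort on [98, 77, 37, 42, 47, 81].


Initial: [98, 77, 37, 42, 47, 81]
Step 1: min=37 at 2
  Swap: [37, 77, 98, 42, 47, 81]

After 1 step: [37, 77, 98, 42, 47, 81]


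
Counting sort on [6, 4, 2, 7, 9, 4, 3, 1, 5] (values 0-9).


Input: [6, 4, 2, 7, 9, 4, 3, 1, 5]
Counts: [0, 1, 1, 1, 2, 1, 1, 1, 0, 1]

Sorted: [1, 2, 3, 4, 4, 5, 6, 7, 9]


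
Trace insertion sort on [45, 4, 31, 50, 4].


Initial: [45, 4, 31, 50, 4]
Insert 4: [4, 45, 31, 50, 4]
Insert 31: [4, 31, 45, 50, 4]
Insert 50: [4, 31, 45, 50, 4]
Insert 4: [4, 4, 31, 45, 50]

Sorted: [4, 4, 31, 45, 50]


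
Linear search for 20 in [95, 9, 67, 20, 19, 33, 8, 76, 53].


i=0: 95!=20
i=1: 9!=20
i=2: 67!=20
i=3: 20==20 found!

Found at 3, 4 comps


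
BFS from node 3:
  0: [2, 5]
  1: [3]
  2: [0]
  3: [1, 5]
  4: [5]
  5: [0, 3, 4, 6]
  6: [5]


Visit 3, enqueue [1, 5]
Visit 1, enqueue []
Visit 5, enqueue [0, 4, 6]
Visit 0, enqueue [2]
Visit 4, enqueue []
Visit 6, enqueue []
Visit 2, enqueue []

BFS order: [3, 1, 5, 0, 4, 6, 2]


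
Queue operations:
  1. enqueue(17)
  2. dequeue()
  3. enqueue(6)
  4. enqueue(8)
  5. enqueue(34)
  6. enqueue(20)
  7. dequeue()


enqueue(17) -> [17]
dequeue()->17, []
enqueue(6) -> [6]
enqueue(8) -> [6, 8]
enqueue(34) -> [6, 8, 34]
enqueue(20) -> [6, 8, 34, 20]
dequeue()->6, [8, 34, 20]

Final queue: [8, 34, 20]


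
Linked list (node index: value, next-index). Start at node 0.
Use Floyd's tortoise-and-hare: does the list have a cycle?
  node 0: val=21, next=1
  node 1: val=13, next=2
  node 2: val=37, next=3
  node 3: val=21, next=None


Floyd's tortoise (slow, +1) and hare (fast, +2):
  init: slow=0, fast=0
  step 1: slow=1, fast=2
  step 2: fast 2->3->None, no cycle

Cycle: no
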